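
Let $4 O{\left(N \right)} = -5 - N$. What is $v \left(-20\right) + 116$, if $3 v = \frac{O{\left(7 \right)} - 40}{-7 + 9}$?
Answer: $\frac{778}{3} \approx 259.33$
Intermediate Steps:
$O{\left(N \right)} = - \frac{5}{4} - \frac{N}{4}$ ($O{\left(N \right)} = \frac{-5 - N}{4} = - \frac{5}{4} - \frac{N}{4}$)
$v = - \frac{43}{6}$ ($v = \frac{\left(\left(- \frac{5}{4} - \frac{7}{4}\right) - 40\right) \frac{1}{-7 + 9}}{3} = \frac{\left(\left(- \frac{5}{4} - \frac{7}{4}\right) - 40\right) \frac{1}{2}}{3} = \frac{\left(-3 - 40\right) \frac{1}{2}}{3} = \frac{\left(-43\right) \frac{1}{2}}{3} = \frac{1}{3} \left(- \frac{43}{2}\right) = - \frac{43}{6} \approx -7.1667$)
$v \left(-20\right) + 116 = \left(- \frac{43}{6}\right) \left(-20\right) + 116 = \frac{430}{3} + 116 = \frac{778}{3}$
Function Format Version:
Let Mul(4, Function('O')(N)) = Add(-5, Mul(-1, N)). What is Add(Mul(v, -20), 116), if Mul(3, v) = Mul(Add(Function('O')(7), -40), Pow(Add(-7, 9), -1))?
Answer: Rational(778, 3) ≈ 259.33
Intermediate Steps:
Function('O')(N) = Add(Rational(-5, 4), Mul(Rational(-1, 4), N)) (Function('O')(N) = Mul(Rational(1, 4), Add(-5, Mul(-1, N))) = Add(Rational(-5, 4), Mul(Rational(-1, 4), N)))
v = Rational(-43, 6) (v = Mul(Rational(1, 3), Mul(Add(Add(Rational(-5, 4), Mul(Rational(-1, 4), 7)), -40), Pow(Add(-7, 9), -1))) = Mul(Rational(1, 3), Mul(Add(Add(Rational(-5, 4), Rational(-7, 4)), -40), Pow(2, -1))) = Mul(Rational(1, 3), Mul(Add(-3, -40), Rational(1, 2))) = Mul(Rational(1, 3), Mul(-43, Rational(1, 2))) = Mul(Rational(1, 3), Rational(-43, 2)) = Rational(-43, 6) ≈ -7.1667)
Add(Mul(v, -20), 116) = Add(Mul(Rational(-43, 6), -20), 116) = Add(Rational(430, 3), 116) = Rational(778, 3)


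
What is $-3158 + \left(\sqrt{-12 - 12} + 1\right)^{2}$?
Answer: $-3181 + 4 i \sqrt{6} \approx -3181.0 + 9.798 i$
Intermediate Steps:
$-3158 + \left(\sqrt{-12 - 12} + 1\right)^{2} = -3158 + \left(\sqrt{-24} + 1\right)^{2} = -3158 + \left(2 i \sqrt{6} + 1\right)^{2} = -3158 + \left(1 + 2 i \sqrt{6}\right)^{2}$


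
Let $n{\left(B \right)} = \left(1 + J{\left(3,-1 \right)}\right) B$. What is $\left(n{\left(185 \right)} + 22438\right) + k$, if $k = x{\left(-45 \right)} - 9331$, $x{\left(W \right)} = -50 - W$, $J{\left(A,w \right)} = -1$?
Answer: $13102$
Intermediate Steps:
$k = -9336$ ($k = \left(-50 - -45\right) - 9331 = \left(-50 + 45\right) - 9331 = -5 - 9331 = -9336$)
$n{\left(B \right)} = 0$ ($n{\left(B \right)} = \left(1 - 1\right) B = 0 B = 0$)
$\left(n{\left(185 \right)} + 22438\right) + k = \left(0 + 22438\right) - 9336 = 22438 - 9336 = 13102$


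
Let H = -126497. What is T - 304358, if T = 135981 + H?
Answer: -294874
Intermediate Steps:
T = 9484 (T = 135981 - 126497 = 9484)
T - 304358 = 9484 - 304358 = -294874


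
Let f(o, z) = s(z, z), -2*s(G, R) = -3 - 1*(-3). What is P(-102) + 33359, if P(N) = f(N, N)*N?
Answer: 33359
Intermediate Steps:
s(G, R) = 0 (s(G, R) = -(-3 - 1*(-3))/2 = -(-3 + 3)/2 = -½*0 = 0)
f(o, z) = 0
P(N) = 0 (P(N) = 0*N = 0)
P(-102) + 33359 = 0 + 33359 = 33359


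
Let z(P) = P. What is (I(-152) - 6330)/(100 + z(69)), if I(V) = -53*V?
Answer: 1726/169 ≈ 10.213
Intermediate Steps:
(I(-152) - 6330)/(100 + z(69)) = (-53*(-152) - 6330)/(100 + 69) = (8056 - 6330)/169 = 1726*(1/169) = 1726/169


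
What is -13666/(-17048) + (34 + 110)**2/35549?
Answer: 419659981/303019676 ≈ 1.3849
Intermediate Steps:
-13666/(-17048) + (34 + 110)**2/35549 = -13666*(-1/17048) + 144**2*(1/35549) = 6833/8524 + 20736*(1/35549) = 6833/8524 + 20736/35549 = 419659981/303019676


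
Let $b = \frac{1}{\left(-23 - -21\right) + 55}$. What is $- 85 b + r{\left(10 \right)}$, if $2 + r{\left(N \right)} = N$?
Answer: $\frac{339}{53} \approx 6.3962$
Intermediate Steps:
$r{\left(N \right)} = -2 + N$
$b = \frac{1}{53}$ ($b = \frac{1}{\left(-23 + 21\right) + 55} = \frac{1}{-2 + 55} = \frac{1}{53} \approx 0.018868$)
$- 85 b + r{\left(10 \right)} = \left(-85\right) \frac{1}{53} + \left(-2 + 10\right) = - \frac{85}{53} + 8 = \frac{339}{53}$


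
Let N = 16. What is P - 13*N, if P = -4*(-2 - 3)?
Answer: -188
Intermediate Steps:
P = 20 (P = -4*(-5) = 20)
P - 13*N = 20 - 13*16 = 20 - 208 = -188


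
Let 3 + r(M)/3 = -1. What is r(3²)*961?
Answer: -11532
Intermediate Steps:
r(M) = -12 (r(M) = -9 + 3*(-1) = -9 - 3 = -12)
r(3²)*961 = -12*961 = -11532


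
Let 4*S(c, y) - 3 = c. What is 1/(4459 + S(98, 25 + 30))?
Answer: 4/17937 ≈ 0.00022300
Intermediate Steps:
S(c, y) = 3/4 + c/4
1/(4459 + S(98, 25 + 30)) = 1/(4459 + (3/4 + (1/4)*98)) = 1/(4459 + (3/4 + 49/2)) = 1/(4459 + 101/4) = 1/(17937/4) = 4/17937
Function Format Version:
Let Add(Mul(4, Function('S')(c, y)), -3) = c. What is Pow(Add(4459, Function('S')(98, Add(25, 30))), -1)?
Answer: Rational(4, 17937) ≈ 0.00022300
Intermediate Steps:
Function('S')(c, y) = Add(Rational(3, 4), Mul(Rational(1, 4), c))
Pow(Add(4459, Function('S')(98, Add(25, 30))), -1) = Pow(Add(4459, Add(Rational(3, 4), Mul(Rational(1, 4), 98))), -1) = Pow(Add(4459, Add(Rational(3, 4), Rational(49, 2))), -1) = Pow(Add(4459, Rational(101, 4)), -1) = Pow(Rational(17937, 4), -1) = Rational(4, 17937)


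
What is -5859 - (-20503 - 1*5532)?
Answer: 20176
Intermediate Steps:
-5859 - (-20503 - 1*5532) = -5859 - (-20503 - 5532) = -5859 - 1*(-26035) = -5859 + 26035 = 20176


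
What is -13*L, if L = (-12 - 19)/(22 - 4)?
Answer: 403/18 ≈ 22.389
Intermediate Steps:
L = -31/18 ≈ -1.7222
-13*L = -13*(-31/18) = 403/18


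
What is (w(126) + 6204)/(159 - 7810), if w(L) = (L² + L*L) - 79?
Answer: -5411/1093 ≈ -4.9506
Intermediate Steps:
w(L) = -79 + 2*L² (w(L) = (L² + L²) - 79 = 2*L² - 79 = -79 + 2*L²)
(w(126) + 6204)/(159 - 7810) = ((-79 + 2*126²) + 6204)/(159 - 7810) = ((-79 + 2*15876) + 6204)/(-7651) = ((-79 + 31752) + 6204)*(-1/7651) = (31673 + 6204)*(-1/7651) = 37877*(-1/7651) = -5411/1093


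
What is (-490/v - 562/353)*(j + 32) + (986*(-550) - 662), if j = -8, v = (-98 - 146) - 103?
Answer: -66508487398/122491 ≈ -5.4297e+5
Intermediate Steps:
v = -347 (v = -244 - 103 = -347)
(-490/v - 562/353)*(j + 32) + (986*(-550) - 662) = (-490/(-347) - 562/353)*(-8 + 32) + (986*(-550) - 662) = (-490*(-1/347) - 562*1/353)*24 + (-542300 - 662) = (490/347 - 562/353)*24 - 542962 = -22044/122491*24 - 542962 = -529056/122491 - 542962 = -66508487398/122491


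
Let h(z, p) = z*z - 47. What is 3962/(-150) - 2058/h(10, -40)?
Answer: -259343/3975 ≈ -65.244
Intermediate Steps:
h(z, p) = -47 + z² (h(z, p) = z² - 47 = -47 + z²)
3962/(-150) - 2058/h(10, -40) = 3962/(-150) - 2058/(-47 + 10²) = 3962*(-1/150) - 2058/(-47 + 100) = -1981/75 - 2058/53 = -259343/3975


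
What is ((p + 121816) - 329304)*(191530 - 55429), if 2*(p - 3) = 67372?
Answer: -23654217699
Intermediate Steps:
p = 33689 (p = 3 + (½)*67372 = 3 + 33686 = 33689)
((p + 121816) - 329304)*(191530 - 55429) = ((33689 + 121816) - 329304)*(191530 - 55429) = (155505 - 329304)*136101 = -173799*136101 = -23654217699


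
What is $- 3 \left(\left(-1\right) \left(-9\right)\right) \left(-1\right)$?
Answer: $27$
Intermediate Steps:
$- 3 \left(\left(-1\right) \left(-9\right)\right) \left(-1\right) = \left(-3\right) 9 \left(-1\right) = \left(-27\right) \left(-1\right) = 27$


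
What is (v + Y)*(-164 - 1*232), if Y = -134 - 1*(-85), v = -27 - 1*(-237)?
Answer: -63756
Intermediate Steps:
v = 210 (v = -27 + 237 = 210)
Y = -49 (Y = -134 + 85 = -49)
(v + Y)*(-164 - 1*232) = (210 - 49)*(-164 - 1*232) = 161*(-164 - 232) = 161*(-396) = -63756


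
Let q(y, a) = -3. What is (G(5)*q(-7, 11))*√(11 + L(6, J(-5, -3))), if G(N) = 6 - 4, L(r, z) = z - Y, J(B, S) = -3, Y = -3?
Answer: -6*√11 ≈ -19.900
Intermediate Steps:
L(r, z) = 3 + z (L(r, z) = z - 1*(-3) = z + 3 = 3 + z)
G(N) = 2
(G(5)*q(-7, 11))*√(11 + L(6, J(-5, -3))) = (2*(-3))*√(11 + (3 - 3)) = -6*√(11 + 0) = -6*√11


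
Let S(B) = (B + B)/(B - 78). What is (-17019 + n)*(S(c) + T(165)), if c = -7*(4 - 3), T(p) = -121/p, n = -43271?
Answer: 1748410/51 ≈ 34283.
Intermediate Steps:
c = -7 (c = -7*1 = -7)
S(B) = 2*B/(-78 + B) (S(B) = (2*B)/(-78 + B) = 2*B/(-78 + B))
(-17019 + n)*(S(c) + T(165)) = (-17019 - 43271)*(2*(-7)/(-78 - 7) - 121/165) = -60290*(2*(-7)/(-85) - 121*1/165) = -60290*(2*(-7)*(-1/85) - 11/15) = -60290*(14/85 - 11/15) = -60290*(-29/51) = 1748410/51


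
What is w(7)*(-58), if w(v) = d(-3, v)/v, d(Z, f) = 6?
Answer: -348/7 ≈ -49.714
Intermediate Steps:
w(v) = 6/v
w(7)*(-58) = (6/7)*(-58) = -348/7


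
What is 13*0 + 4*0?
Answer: 0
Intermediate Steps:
13*0 + 4*0 = 0 + 0 = 0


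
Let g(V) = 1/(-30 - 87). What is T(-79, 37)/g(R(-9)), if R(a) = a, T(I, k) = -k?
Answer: 4329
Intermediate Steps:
g(V) = -1/117 (g(V) = 1/(-117) = -1/117)
T(-79, 37)/g(R(-9)) = (-1*37)/(-1/117) = -37*(-117) = 4329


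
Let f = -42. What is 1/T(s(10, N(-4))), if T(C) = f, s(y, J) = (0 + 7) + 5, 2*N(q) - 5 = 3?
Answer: -1/42 ≈ -0.023810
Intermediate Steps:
N(q) = 4 (N(q) = 5/2 + (½)*3 = 5/2 + 3/2 = 4)
s(y, J) = 12 (s(y, J) = 7 + 5 = 12)
T(C) = -42
1/T(s(10, N(-4))) = 1/(-42) = -1/42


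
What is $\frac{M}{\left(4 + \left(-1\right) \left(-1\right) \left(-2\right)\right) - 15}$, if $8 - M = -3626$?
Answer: $- \frac{3634}{13} \approx -279.54$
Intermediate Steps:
$M = 3634$ ($M = 8 - -3626 = 8 + 3626 = 3634$)
$\frac{M}{\left(4 + \left(-1\right) \left(-1\right) \left(-2\right)\right) - 15} = \frac{1}{\left(4 + \left(-1\right) \left(-1\right) \left(-2\right)\right) - 15} \cdot 3634 = \frac{1}{\left(4 + 1 \left(-2\right)\right) - 15} \cdot 3634 = \frac{1}{\left(4 - 2\right) - 15} \cdot 3634 = \frac{1}{2 - 15} \cdot 3634 = \frac{1}{-13} \cdot 3634 = \left(- \frac{1}{13}\right) 3634 = - \frac{3634}{13}$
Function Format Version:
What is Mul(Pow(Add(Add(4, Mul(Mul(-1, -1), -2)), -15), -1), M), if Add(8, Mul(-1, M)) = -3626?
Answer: Rational(-3634, 13) ≈ -279.54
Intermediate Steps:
M = 3634 (M = Add(8, Mul(-1, -3626)) = Add(8, 3626) = 3634)
Mul(Pow(Add(Add(4, Mul(Mul(-1, -1), -2)), -15), -1), M) = Mul(Pow(Add(Add(4, Mul(Mul(-1, -1), -2)), -15), -1), 3634) = Mul(Pow(Add(Add(4, Mul(1, -2)), -15), -1), 3634) = Mul(Pow(Add(Add(4, -2), -15), -1), 3634) = Mul(Pow(Add(2, -15), -1), 3634) = Mul(Pow(-13, -1), 3634) = Mul(Rational(-1, 13), 3634) = Rational(-3634, 13)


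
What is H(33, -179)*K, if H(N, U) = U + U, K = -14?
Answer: 5012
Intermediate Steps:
H(N, U) = 2*U
H(33, -179)*K = (2*(-179))*(-14) = -358*(-14) = 5012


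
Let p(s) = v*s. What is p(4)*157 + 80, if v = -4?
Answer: -2432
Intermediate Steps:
p(s) = -4*s
p(4)*157 + 80 = -4*4*157 + 80 = -16*157 + 80 = -2512 + 80 = -2432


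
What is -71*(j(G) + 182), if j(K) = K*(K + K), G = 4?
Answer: -15194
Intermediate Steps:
j(K) = 2*K² (j(K) = K*(2*K) = 2*K²)
-71*(j(G) + 182) = -71*(2*4² + 182) = -71*(2*16 + 182) = -71*(32 + 182) = -71*214 = -15194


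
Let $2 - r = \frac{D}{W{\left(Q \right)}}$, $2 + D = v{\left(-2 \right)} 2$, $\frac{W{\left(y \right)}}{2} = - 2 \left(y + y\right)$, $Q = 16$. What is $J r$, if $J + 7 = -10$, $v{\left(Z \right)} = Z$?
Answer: $- \frac{2125}{64} \approx -33.203$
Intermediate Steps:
$W{\left(y \right)} = - 8 y$ ($W{\left(y \right)} = 2 \left(- 2 \left(y + y\right)\right) = 2 \left(- 2 \cdot 2 y\right) = 2 \left(- 4 y\right) = - 8 y$)
$D = -6$ ($D = -2 - 4 = -6$)
$r = \frac{125}{64}$ ($r = 2 - - \frac{6}{\left(-8\right) 16} = 2 - - \frac{6}{-128} = 2 - \left(-6\right) \left(- \frac{1}{128}\right) = 2 - \frac{3}{64} = \frac{125}{64} \approx 1.9531$)
$J = -17$ ($J = -7 - 10 = -17$)
$J r = \left(-17\right) \frac{125}{64} = - \frac{2125}{64}$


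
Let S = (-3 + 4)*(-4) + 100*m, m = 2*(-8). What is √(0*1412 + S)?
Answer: 2*I*√401 ≈ 40.05*I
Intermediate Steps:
m = -16
S = -1604 (S = (-3 + 4)*(-4) + 100*(-16) = 1*(-4) - 1600 = -4 - 1600 = -1604)
√(0*1412 + S) = √(0*1412 - 1604) = √(0 - 1604) = √(-1604) = 2*I*√401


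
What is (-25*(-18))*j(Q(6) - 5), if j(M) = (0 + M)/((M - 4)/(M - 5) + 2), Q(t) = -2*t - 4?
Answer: -35100/11 ≈ -3190.9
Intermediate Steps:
Q(t) = -4 - 2*t
j(M) = M/(2 + (-4 + M)/(-5 + M)) (j(M) = M/((-4 + M)/(-5 + M) + 2) = M/(2 + (-4 + M)/(-5 + M)))
(-25*(-18))*j(Q(6) - 5) = (-25*(-18))*(((-4 - 2*6) - 5)*(-5 + ((-4 - 2*6) - 5))/(-14 + 3*((-4 - 2*6) - 5))) = 450*(((-4 - 12) - 5)*(-5 + ((-4 - 12) - 5))/(-14 + 3*((-4 - 12) - 5))) = 450*((-16 - 5)*(-5 + (-16 - 5))/(-14 + 3*(-16 - 5))) = 450*(-21*(-5 - 21)/(-14 + 3*(-21))) = 450*(-21*(-26)/(-14 - 63)) = 450*(-21*(-26)/(-77)) = 450*(-21*(-1/77)*(-26)) = 450*(-78/11) = -35100/11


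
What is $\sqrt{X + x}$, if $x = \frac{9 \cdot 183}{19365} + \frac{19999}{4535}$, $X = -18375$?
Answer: $\frac{i \sqrt{629691981546794755}}{5854685} \approx 135.54 i$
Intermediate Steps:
$x = \frac{26316652}{5854685}$ ($x = 1647 \cdot \frac{1}{19365} + 19999 \cdot \frac{1}{4535} = \frac{549}{6455} + \frac{19999}{4535} = \frac{26316652}{5854685} \approx 4.495$)
$\sqrt{X + x} = \sqrt{-18375 + \frac{26316652}{5854685}} = \sqrt{- \frac{107553520223}{5854685}} = \frac{i \sqrt{629691981546794755}}{5854685}$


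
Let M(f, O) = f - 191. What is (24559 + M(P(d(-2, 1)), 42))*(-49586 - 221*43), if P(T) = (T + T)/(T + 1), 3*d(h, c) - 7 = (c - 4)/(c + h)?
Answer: -18719631556/13 ≈ -1.4400e+9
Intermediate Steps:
d(h, c) = 7/3 + (-4 + c)/(3*(c + h)) (d(h, c) = 7/3 + ((c - 4)/(c + h))/3 = 7/3 + ((-4 + c)/(c + h))/3 = 7/3 + (-4 + c)/(3*(c + h)))
P(T) = 2*T/(1 + T) (P(T) = (2*T)/(1 + T) = 2*T/(1 + T))
M(f, O) = -191 + f
(24559 + M(P(d(-2, 1)), 42))*(-49586 - 221*43) = (24559 + (-191 + 2*((-4 + 7*(-2) + 8*1)/(3*(1 - 2)))/(1 + (-4 + 7*(-2) + 8*1)/(3*(1 - 2)))))*(-49586 - 221*43) = (24559 + (-191 + 2*((⅓)*(-4 - 14 + 8)/(-1))/(1 + (⅓)*(-4 - 14 + 8)/(-1))))*(-49586 - 9503) = (24559 + (-191 + 2*((⅓)*(-1)*(-10))/(1 + (⅓)*(-1)*(-10))))*(-59089) = (24559 + (-191 + 2*(10/3)/(1 + 10/3)))*(-59089) = (24559 + (-191 + 2*(10/3)/(13/3)))*(-59089) = (24559 + (-191 + 2*(10/3)*(3/13)))*(-59089) = (24559 + (-191 + 20/13))*(-59089) = (24559 - 2463/13)*(-59089) = (316804/13)*(-59089) = -18719631556/13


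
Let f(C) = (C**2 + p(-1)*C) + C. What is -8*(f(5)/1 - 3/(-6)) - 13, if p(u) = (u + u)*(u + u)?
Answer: -417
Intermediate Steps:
p(u) = 4*u**2 (p(u) = (2*u)*(2*u) = 4*u**2)
f(C) = C**2 + 5*C (f(C) = (C**2 + (4*(-1)**2)*C) + C = (C**2 + (4*1)*C) + C = (C**2 + 4*C) + C = C**2 + 5*C)
-8*(f(5)/1 - 3/(-6)) - 13 = -8*((5*(5 + 5))/1 - 3/(-6)) - 13 = -8*((5*10)*1 - 3*(-1/6)) - 13 = -8*(50*1 + 1/2) - 13 = -8*(50 + 1/2) - 13 = -8*101/2 - 13 = -404 - 13 = -417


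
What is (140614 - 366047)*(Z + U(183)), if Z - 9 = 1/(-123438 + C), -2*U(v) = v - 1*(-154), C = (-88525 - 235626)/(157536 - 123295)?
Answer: 303974265380937749/8453929418 ≈ 3.5957e+7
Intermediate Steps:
C = -324151/34241 ≈ -9.4668
U(v) = -77 - v/2 (U(v) = -(v - 1*(-154))/2 = -(v + 154)/2 = -(154 + v)/2 = -77 - v/2)
Z = 38042648140/4226964709 (Z = 9 + 1/(-123438 - 324151/34241) = 9 + 1/(-4226964709/34241) = 9 - 34241/4226964709 = 38042648140/4226964709 ≈ 9.0000)
(140614 - 366047)*(Z + U(183)) = (140614 - 366047)*(38042648140/4226964709 + (-77 - 1/2*183)) = -225433*(38042648140/4226964709 + (-77 - 183/2)) = -225433*(38042648140/4226964709 - 337/2) = -225433*(-1348401810653/8453929418) = 303974265380937749/8453929418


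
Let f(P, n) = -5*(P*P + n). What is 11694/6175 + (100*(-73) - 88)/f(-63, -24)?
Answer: 11051402/4872075 ≈ 2.2683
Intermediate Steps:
f(P, n) = -5*n - 5*P² (f(P, n) = -5*(P² + n) = -5*(n + P²) = -5*n - 5*P²)
11694/6175 + (100*(-73) - 88)/f(-63, -24) = 11694/6175 + (100*(-73) - 88)/(-5*(-24) - 5*(-63)²) = 11694*(1/6175) + (-7300 - 88)/(120 - 5*3969) = 11694/6175 - 7388/(120 - 19845) = 11694/6175 - 7388/(-19725) = 11694/6175 - 7388*(-1/19725) = 11694/6175 + 7388/19725 = 11051402/4872075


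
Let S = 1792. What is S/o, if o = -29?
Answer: -1792/29 ≈ -61.793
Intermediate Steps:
S/o = 1792/(-29) = 1792*(-1/29) = -1792/29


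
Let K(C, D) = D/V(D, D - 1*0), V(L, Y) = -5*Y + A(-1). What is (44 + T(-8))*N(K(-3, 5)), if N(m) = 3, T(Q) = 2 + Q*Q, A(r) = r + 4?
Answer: 330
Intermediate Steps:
A(r) = 4 + r
T(Q) = 2 + Q**2
V(L, Y) = 3 - 5*Y (V(L, Y) = -5*Y + (4 - 1) = -5*Y + 3 = 3 - 5*Y)
K(C, D) = D/(3 - 5*D) (K(C, D) = D/(3 - 5*(D - 1*0)) = D/(3 - 5*(D + 0)) = D/(3 - 5*D))
(44 + T(-8))*N(K(-3, 5)) = (44 + (2 + (-8)**2))*3 = (44 + (2 + 64))*3 = (44 + 66)*3 = 110*3 = 330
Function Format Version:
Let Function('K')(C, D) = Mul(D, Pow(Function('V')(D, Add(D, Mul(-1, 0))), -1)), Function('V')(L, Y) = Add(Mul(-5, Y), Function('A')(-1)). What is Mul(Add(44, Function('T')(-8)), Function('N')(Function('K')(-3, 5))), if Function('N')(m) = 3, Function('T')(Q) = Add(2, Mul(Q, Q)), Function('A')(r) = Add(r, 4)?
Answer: 330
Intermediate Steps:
Function('A')(r) = Add(4, r)
Function('T')(Q) = Add(2, Pow(Q, 2))
Function('V')(L, Y) = Add(3, Mul(-5, Y)) (Function('V')(L, Y) = Add(Mul(-5, Y), Add(4, -1)) = Add(Mul(-5, Y), 3) = Add(3, Mul(-5, Y)))
Function('K')(C, D) = Mul(D, Pow(Add(3, Mul(-5, D)), -1)) (Function('K')(C, D) = Mul(D, Pow(Add(3, Mul(-5, Add(D, Mul(-1, 0)))), -1)) = Mul(D, Pow(Add(3, Mul(-5, Add(D, 0))), -1)) = Mul(D, Pow(Add(3, Mul(-5, D)), -1)))
Mul(Add(44, Function('T')(-8)), Function('N')(Function('K')(-3, 5))) = Mul(Add(44, Add(2, Pow(-8, 2))), 3) = Mul(Add(44, Add(2, 64)), 3) = Mul(Add(44, 66), 3) = Mul(110, 3) = 330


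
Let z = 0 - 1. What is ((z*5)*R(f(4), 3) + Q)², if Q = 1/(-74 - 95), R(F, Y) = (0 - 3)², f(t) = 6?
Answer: 57851236/28561 ≈ 2025.5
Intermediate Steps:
R(F, Y) = 9 (R(F, Y) = (-3)² = 9)
Q = -1/169 (Q = 1/(-169) = -1/169 ≈ -0.0059172)
z = -1
((z*5)*R(f(4), 3) + Q)² = (-1*5*9 - 1/169)² = (-5*9 - 1/169)² = (-45 - 1/169)² = (-7606/169)² = 57851236/28561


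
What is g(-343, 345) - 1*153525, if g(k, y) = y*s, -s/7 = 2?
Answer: -158355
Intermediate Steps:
s = -14 (s = -7*2 = -14)
g(k, y) = -14*y (g(k, y) = y*(-14) = -14*y)
g(-343, 345) - 1*153525 = -14*345 - 1*153525 = -4830 - 153525 = -158355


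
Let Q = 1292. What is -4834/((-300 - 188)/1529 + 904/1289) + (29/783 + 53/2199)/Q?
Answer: -30451403408217781/2407361723856 ≈ -12649.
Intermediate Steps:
-4834/((-300 - 188)/1529 + 904/1289) + (29/783 + 53/2199)/Q = -4834/((-300 - 188)/1529 + 904/1289) + (29/783 + 53/2199)/1292 = -4834/(-488*1/1529 + 904*(1/1289)) + (29*(1/783) + 53*(1/2199))*(1/1292) = -4834/(-488/1529 + 904/1289) + (1/27 + 53/2199)*(1/1292) = -4834/753184/1970881 + (1210/19791)*(1/1292) = -4834*1970881/753184 + 605/12784986 = -4763619377/376592 + 605/12784986 = -30451403408217781/2407361723856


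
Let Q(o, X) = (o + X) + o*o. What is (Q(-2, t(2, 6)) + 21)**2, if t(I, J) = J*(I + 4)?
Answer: 3481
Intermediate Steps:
t(I, J) = J*(4 + I)
Q(o, X) = X + o + o**2 (Q(o, X) = (X + o) + o**2 = X + o + o**2)
(Q(-2, t(2, 6)) + 21)**2 = ((6*(4 + 2) - 2 + (-2)**2) + 21)**2 = ((6*6 - 2 + 4) + 21)**2 = ((36 - 2 + 4) + 21)**2 = (38 + 21)**2 = 59**2 = 3481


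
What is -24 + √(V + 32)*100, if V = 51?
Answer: -24 + 100*√83 ≈ 887.04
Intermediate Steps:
-24 + √(V + 32)*100 = -24 + √(51 + 32)*100 = -24 + √83*100 = -24 + 100*√83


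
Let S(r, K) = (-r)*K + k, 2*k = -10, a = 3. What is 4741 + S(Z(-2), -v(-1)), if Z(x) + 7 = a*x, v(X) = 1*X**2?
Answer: 4723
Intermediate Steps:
k = -5 (k = (1/2)*(-10) = -5)
v(X) = X**2
Z(x) = -7 + 3*x
S(r, K) = -5 - K*r (S(r, K) = (-r)*K - 5 = -K*r - 5 = -5 - K*r)
4741 + S(Z(-2), -v(-1)) = 4741 + (-5 - (-1*(-1)**2)*(-7 + 3*(-2))) = 4741 + (-5 - (-1*1)*(-7 - 6)) = 4741 + (-5 - 1*(-1)*(-13)) = 4741 + (-5 - 13) = 4741 - 18 = 4723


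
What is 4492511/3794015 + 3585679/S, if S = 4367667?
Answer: 33225911953022/16570994113005 ≈ 2.0051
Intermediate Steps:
4492511/3794015 + 3585679/S = 4492511/3794015 + 3585679/4367667 = 33225911953022/16570994113005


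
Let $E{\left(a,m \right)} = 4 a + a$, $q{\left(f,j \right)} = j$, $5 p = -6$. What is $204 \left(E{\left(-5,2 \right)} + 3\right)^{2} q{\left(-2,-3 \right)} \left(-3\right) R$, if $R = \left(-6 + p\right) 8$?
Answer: $- \frac{255923712}{5} \approx -5.1185 \cdot 10^{7}$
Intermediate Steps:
$p = - \frac{6}{5}$ ($p = \frac{1}{5} \left(-6\right) = - \frac{6}{5} \approx -1.2$)
$E{\left(a,m \right)} = 5 a$
$R = - \frac{288}{5}$ ($R = \left(-6 - \frac{6}{5}\right) 8 = \left(- \frac{36}{5}\right) 8 = - \frac{288}{5} \approx -57.6$)
$204 \left(E{\left(-5,2 \right)} + 3\right)^{2} q{\left(-2,-3 \right)} \left(-3\right) R = 204 \left(5 \left(-5\right) + 3\right)^{2} \left(-3\right) \left(-3\right) \left(- \frac{288}{5}\right) = 204 \left(-25 + 3\right)^{2} \left(-3\right) \left(-3\right) \left(- \frac{288}{5}\right) = 204 \left(-22\right)^{2} \left(-3\right) \left(-3\right) \left(- \frac{288}{5}\right) = 204 \cdot 484 \left(-3\right) \left(-3\right) \left(- \frac{288}{5}\right) = 204 \left(\left(-1452\right) \left(-3\right)\right) \left(- \frac{288}{5}\right) = 204 \cdot 4356 \left(- \frac{288}{5}\right) = 888624 \left(- \frac{288}{5}\right) = - \frac{255923712}{5}$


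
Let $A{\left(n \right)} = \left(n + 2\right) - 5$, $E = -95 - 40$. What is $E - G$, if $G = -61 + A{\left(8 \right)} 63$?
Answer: $-389$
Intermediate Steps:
$E = -135$ ($E = -95 - 40 = -135$)
$A{\left(n \right)} = -3 + n$ ($A{\left(n \right)} = \left(2 + n\right) - 5 = -3 + n$)
$G = 254$ ($G = -61 + \left(-3 + 8\right) 63 = -61 + 5 \cdot 63 = -61 + 315 = 254$)
$E - G = -135 - 254 = -389$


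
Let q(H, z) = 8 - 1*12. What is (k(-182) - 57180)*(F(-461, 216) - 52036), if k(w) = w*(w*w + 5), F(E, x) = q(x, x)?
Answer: 316749682320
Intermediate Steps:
q(H, z) = -4 (q(H, z) = 8 - 12 = -4)
F(E, x) = -4
k(w) = w*(5 + w**2) (k(w) = w*(w**2 + 5) = w*(5 + w**2))
(k(-182) - 57180)*(F(-461, 216) - 52036) = (-182*(5 + (-182)**2) - 57180)*(-4 - 52036) = (-182*(5 + 33124) - 57180)*(-52040) = (-182*33129 - 57180)*(-52040) = (-6029478 - 57180)*(-52040) = -6086658*(-52040) = 316749682320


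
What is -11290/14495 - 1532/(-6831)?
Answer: -10983130/19803069 ≈ -0.55462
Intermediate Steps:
-11290/14495 - 1532/(-6831) = -11290*1/14495 - 1532*(-1/6831) = -2258/2899 + 1532/6831 = -10983130/19803069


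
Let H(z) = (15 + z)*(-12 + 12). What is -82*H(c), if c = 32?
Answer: 0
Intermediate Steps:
H(z) = 0 (H(z) = (15 + z)*0 = 0)
-82*H(c) = -82*0 = 0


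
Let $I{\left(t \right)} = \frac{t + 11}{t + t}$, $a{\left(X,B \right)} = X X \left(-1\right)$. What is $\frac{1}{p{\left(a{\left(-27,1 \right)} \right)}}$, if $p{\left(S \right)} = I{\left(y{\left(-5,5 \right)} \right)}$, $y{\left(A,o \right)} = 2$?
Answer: $\frac{4}{13} \approx 0.30769$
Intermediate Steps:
$a{\left(X,B \right)} = - X^{2}$ ($a{\left(X,B \right)} = X^{2} \left(-1\right) = - X^{2}$)
$I{\left(t \right)} = \frac{11 + t}{2 t}$
$p{\left(S \right)} = \frac{13}{4}$ ($p{\left(S \right)} = \frac{11 + 2}{2 \cdot 2} = \frac{1}{2} \cdot \frac{1}{2} \cdot 13 = \frac{13}{4}$)
$\frac{1}{p{\left(a{\left(-27,1 \right)} \right)}} = \frac{1}{\frac{13}{4}} = \frac{4}{13}$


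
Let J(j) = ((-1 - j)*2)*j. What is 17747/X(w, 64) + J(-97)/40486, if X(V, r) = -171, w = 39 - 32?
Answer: -360844873/3461553 ≈ -104.24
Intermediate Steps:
w = 7
J(j) = j*(-2 - 2*j) (J(j) = (-2 - 2*j)*j = j*(-2 - 2*j))
17747/X(w, 64) + J(-97)/40486 = 17747/(-171) - 2*(-97)*(1 - 97)/40486 = 17747*(-1/171) - 2*(-97)*(-96)*(1/40486) = -17747/171 - 18624*1/40486 = -17747/171 - 9312/20243 = -360844873/3461553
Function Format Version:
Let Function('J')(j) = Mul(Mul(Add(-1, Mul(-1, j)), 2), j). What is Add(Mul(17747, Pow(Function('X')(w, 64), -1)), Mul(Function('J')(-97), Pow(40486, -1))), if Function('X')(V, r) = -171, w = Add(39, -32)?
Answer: Rational(-360844873, 3461553) ≈ -104.24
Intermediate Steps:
w = 7
Function('J')(j) = Mul(j, Add(-2, Mul(-2, j))) (Function('J')(j) = Mul(Add(-2, Mul(-2, j)), j) = Mul(j, Add(-2, Mul(-2, j))))
Add(Mul(17747, Pow(Function('X')(w, 64), -1)), Mul(Function('J')(-97), Pow(40486, -1))) = Add(Mul(17747, Pow(-171, -1)), Mul(Mul(-2, -97, Add(1, -97)), Pow(40486, -1))) = Add(Mul(17747, Rational(-1, 171)), Mul(Mul(-2, -97, -96), Rational(1, 40486))) = Add(Rational(-17747, 171), Mul(-18624, Rational(1, 40486))) = Add(Rational(-17747, 171), Rational(-9312, 20243)) = Rational(-360844873, 3461553)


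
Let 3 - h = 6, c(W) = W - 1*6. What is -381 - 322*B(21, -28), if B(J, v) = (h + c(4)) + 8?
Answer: -1347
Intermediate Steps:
c(W) = -6 + W (c(W) = W - 6 = -6 + W)
h = -3 (h = 3 - 1*6 = 3 - 6 = -3)
B(J, v) = 3 (B(J, v) = (-3 + (-6 + 4)) + 8 = (-3 - 2) + 8 = -5 + 8 = 3)
-381 - 322*B(21, -28) = -381 - 322*3 = -381 - 966 = -1347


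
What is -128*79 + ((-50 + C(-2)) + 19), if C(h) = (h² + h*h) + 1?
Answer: -10134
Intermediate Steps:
C(h) = 1 + 2*h² (C(h) = (h² + h²) + 1 = 2*h² + 1 = 1 + 2*h²)
-128*79 + ((-50 + C(-2)) + 19) = -128*79 + ((-50 + (1 + 2*(-2)²)) + 19) = -10112 + ((-50 + (1 + 2*4)) + 19) = -10112 + ((-50 + (1 + 8)) + 19) = -10112 + ((-50 + 9) + 19) = -10112 + (-41 + 19) = -10112 - 22 = -10134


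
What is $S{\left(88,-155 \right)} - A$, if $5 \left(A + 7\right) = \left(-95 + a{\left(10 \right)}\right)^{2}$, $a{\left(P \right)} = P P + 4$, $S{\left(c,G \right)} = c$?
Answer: $\frac{394}{5} \approx 78.8$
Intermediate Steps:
$a{\left(P \right)} = 4 + P^{2}$ ($a{\left(P \right)} = P^{2} + 4 = 4 + P^{2}$)
$A = \frac{46}{5}$ ($A = -7 + \frac{\left(-95 + \left(4 + 10^{2}\right)\right)^{2}}{5} = -7 + \frac{\left(-95 + \left(4 + 100\right)\right)^{2}}{5} = -7 + \frac{\left(-95 + 104\right)^{2}}{5} = -7 + \frac{9^{2}}{5} = -7 + \frac{1}{5} \cdot 81 = -7 + \frac{81}{5} = \frac{46}{5} \approx 9.2$)
$S{\left(88,-155 \right)} - A = 88 - \frac{46}{5} = \frac{394}{5}$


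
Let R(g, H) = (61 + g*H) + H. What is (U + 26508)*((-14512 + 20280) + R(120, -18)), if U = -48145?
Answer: -78996687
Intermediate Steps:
R(g, H) = 61 + H + H*g (R(g, H) = (61 + H*g) + H = 61 + H + H*g)
(U + 26508)*((-14512 + 20280) + R(120, -18)) = (-48145 + 26508)*((-14512 + 20280) + (61 - 18 - 18*120)) = -21637*(5768 + (61 - 18 - 2160)) = -21637*(5768 - 2117) = -21637*3651 = -78996687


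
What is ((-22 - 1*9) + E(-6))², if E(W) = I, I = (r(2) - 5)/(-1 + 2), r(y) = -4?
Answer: 1600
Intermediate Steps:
I = -9 (I = (-4 - 5)/(-1 + 2) = -9/1 = -9*1 = -9)
E(W) = -9
((-22 - 1*9) + E(-6))² = ((-22 - 1*9) - 9)² = ((-22 - 9) - 9)² = (-31 - 9)² = (-40)² = 1600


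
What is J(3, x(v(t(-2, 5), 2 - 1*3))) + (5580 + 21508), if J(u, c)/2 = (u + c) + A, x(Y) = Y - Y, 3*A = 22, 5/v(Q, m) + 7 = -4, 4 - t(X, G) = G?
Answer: 81326/3 ≈ 27109.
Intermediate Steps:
t(X, G) = 4 - G
v(Q, m) = -5/11 (v(Q, m) = 5/(-7 - 4) = 5/(-11) = 5*(-1/11) = -5/11)
A = 22/3 (A = (⅓)*22 = 22/3 ≈ 7.3333)
x(Y) = 0
J(u, c) = 44/3 + 2*c + 2*u (J(u, c) = 2*((u + c) + 22/3) = 2*((c + u) + 22/3) = 2*(22/3 + c + u) = 44/3 + 2*c + 2*u)
J(3, x(v(t(-2, 5), 2 - 1*3))) + (5580 + 21508) = (44/3 + 2*0 + 2*3) + (5580 + 21508) = (44/3 + 0 + 6) + 27088 = 62/3 + 27088 = 81326/3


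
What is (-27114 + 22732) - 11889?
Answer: -16271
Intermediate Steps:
(-27114 + 22732) - 11889 = -4382 - 11889 = -16271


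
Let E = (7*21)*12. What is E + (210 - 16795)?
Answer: -14821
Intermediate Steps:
E = 1764 (E = 147*12 = 1764)
E + (210 - 16795) = 1764 + (210 - 16795) = 1764 - 16585 = -14821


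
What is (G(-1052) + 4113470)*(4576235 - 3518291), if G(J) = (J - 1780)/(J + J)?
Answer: 1144529272706016/263 ≈ 4.3518e+12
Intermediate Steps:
G(J) = (-1780 + J)/(2*J) (G(J) = (-1780 + J)/((2*J)) = (-1780 + J)*(1/(2*J)) = (-1780 + J)/(2*J))
(G(-1052) + 4113470)*(4576235 - 3518291) = ((1/2)*(-1780 - 1052)/(-1052) + 4113470)*(4576235 - 3518291) = ((1/2)*(-1/1052)*(-2832) + 4113470)*1057944 = (354/263 + 4113470)*1057944 = (1081842964/263)*1057944 = 1144529272706016/263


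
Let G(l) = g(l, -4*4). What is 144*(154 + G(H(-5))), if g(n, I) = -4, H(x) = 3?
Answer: 21600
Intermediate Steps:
G(l) = -4
144*(154 + G(H(-5))) = 144*(154 - 4) = 144*150 = 21600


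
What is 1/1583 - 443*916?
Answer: -642362403/1583 ≈ -4.0579e+5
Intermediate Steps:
1/1583 - 443*916 = 1/1583 - 405788 = -642362403/1583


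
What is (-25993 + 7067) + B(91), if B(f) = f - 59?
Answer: -18894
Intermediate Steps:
B(f) = -59 + f
(-25993 + 7067) + B(91) = (-25993 + 7067) + (-59 + 91) = -18926 + 32 = -18894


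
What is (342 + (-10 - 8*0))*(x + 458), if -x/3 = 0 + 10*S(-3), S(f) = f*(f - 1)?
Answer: 32536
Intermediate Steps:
S(f) = f*(-1 + f)
x = -360 (x = -3*(0 + 10*(-3*(-1 - 3))) = -3*(0 + 10*(-3*(-4))) = -3*(0 + 10*12) = -3*(0 + 120) = -3*120 = -360)
(342 + (-10 - 8*0))*(x + 458) = (342 + (-10 - 8*0))*(-360 + 458) = (342 + (-10 + 0))*98 = (342 - 10)*98 = 332*98 = 32536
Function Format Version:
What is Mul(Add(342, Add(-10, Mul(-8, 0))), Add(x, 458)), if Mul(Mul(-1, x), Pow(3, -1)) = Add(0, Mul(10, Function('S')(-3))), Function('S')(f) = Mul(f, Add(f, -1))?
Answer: 32536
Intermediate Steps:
Function('S')(f) = Mul(f, Add(-1, f))
x = -360 (x = Mul(-3, Add(0, Mul(10, Mul(-3, Add(-1, -3))))) = Mul(-3, Add(0, Mul(10, Mul(-3, -4)))) = Mul(-3, Add(0, Mul(10, 12))) = Mul(-3, Add(0, 120)) = Mul(-3, 120) = -360)
Mul(Add(342, Add(-10, Mul(-8, 0))), Add(x, 458)) = Mul(Add(342, Add(-10, Mul(-8, 0))), Add(-360, 458)) = Mul(Add(342, Add(-10, 0)), 98) = Mul(Add(342, -10), 98) = Mul(332, 98) = 32536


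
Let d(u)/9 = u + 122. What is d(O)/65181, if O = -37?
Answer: 255/21727 ≈ 0.011737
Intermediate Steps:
d(u) = 1098 + 9*u (d(u) = 9*(u + 122) = 9*(122 + u) = 1098 + 9*u)
d(O)/65181 = (1098 + 9*(-37))/65181 = (1098 - 333)*(1/65181) = 765*(1/65181) = 255/21727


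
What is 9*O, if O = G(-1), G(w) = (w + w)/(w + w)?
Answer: 9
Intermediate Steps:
G(w) = 1 (G(w) = (2*w)/((2*w)) = (2*w)*(1/(2*w)) = 1)
O = 1
9*O = 9*1 = 9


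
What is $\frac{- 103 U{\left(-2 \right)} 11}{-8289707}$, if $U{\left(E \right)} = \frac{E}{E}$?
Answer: $\frac{1133}{8289707} \approx 0.00013668$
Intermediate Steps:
$U{\left(E \right)} = 1$
$\frac{- 103 U{\left(-2 \right)} 11}{-8289707} = \frac{\left(-103\right) 1 \cdot 11}{-8289707} = \left(-103\right) 11 \left(- \frac{1}{8289707}\right) = \left(-1133\right) \left(- \frac{1}{8289707}\right) = \frac{1133}{8289707}$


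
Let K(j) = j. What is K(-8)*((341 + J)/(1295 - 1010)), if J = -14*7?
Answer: -648/95 ≈ -6.8211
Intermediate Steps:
J = -98
K(-8)*((341 + J)/(1295 - 1010)) = -8*(341 - 98)/(1295 - 1010) = -1944/285 = -8*81/95 = -648/95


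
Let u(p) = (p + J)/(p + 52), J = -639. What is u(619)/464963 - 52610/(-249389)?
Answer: 16413798013750/77806917254297 ≈ 0.21096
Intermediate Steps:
u(p) = (-639 + p)/(52 + p) (u(p) = (p - 639)/(p + 52) = (-639 + p)/(52 + p))
u(619)/464963 - 52610/(-249389) = ((-639 + 619)/(52 + 619))/464963 - 52610/(-249389) = (-20/671)*(1/464963) - 52610*(-1/249389) = ((1/671)*(-20))*(1/464963) + 52610/249389 = -20/671*1/464963 + 52610/249389 = -20/311990173 + 52610/249389 = 16413798013750/77806917254297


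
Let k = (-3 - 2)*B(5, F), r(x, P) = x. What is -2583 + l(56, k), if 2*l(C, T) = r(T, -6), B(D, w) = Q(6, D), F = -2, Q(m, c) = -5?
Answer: -5141/2 ≈ -2570.5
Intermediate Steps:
B(D, w) = -5
k = 25 (k = (-3 - 2)*(-5) = -5*(-5) = 25)
l(C, T) = T/2
-2583 + l(56, k) = -2583 + (½)*25 = -2583 + 25/2 = -5141/2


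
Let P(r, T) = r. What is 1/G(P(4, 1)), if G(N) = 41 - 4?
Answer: 1/37 ≈ 0.027027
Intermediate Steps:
G(N) = 37
1/G(P(4, 1)) = 1/37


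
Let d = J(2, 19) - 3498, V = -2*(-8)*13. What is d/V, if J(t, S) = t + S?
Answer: -3477/208 ≈ -16.716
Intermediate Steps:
J(t, S) = S + t
V = 208 (V = 16*13 = 208)
d = -3477 (d = (19 + 2) - 3498 = 21 - 3498 = -3477)
d/V = -3477/208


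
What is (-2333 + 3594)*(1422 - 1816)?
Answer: -496834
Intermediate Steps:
(-2333 + 3594)*(1422 - 1816) = 1261*(-394) = -496834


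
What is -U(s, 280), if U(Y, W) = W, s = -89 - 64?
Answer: -280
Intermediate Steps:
s = -153
-U(s, 280) = -1*280 = -280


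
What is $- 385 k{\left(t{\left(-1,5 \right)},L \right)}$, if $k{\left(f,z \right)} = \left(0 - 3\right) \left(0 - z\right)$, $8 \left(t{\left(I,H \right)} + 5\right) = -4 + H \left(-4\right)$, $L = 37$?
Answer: $-42735$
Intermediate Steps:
$t{\left(I,H \right)} = - \frac{11}{2} - \frac{H}{2}$ ($t{\left(I,H \right)} = -5 + \frac{-4 + H \left(-4\right)}{8} = -5 + \frac{-4 - 4 H}{8} = -5 - \left(\frac{1}{2} + \frac{H}{2}\right) = - \frac{11}{2} - \frac{H}{2}$)
$k{\left(f,z \right)} = 3 z$ ($k{\left(f,z \right)} = - 3 \left(- z\right) = 3 z$)
$- 385 k{\left(t{\left(-1,5 \right)},L \right)} = - 385 \cdot 3 \cdot 37 = \left(-385\right) 111 = -42735$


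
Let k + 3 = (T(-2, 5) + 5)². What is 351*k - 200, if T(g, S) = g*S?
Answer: 7522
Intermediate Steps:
T(g, S) = S*g
k = 22 (k = -3 + (5*(-2) + 5)² = -3 + (-10 + 5)² = -3 + (-5)² = -3 + 25 = 22)
351*k - 200 = 351*22 - 200 = 7722 - 200 = 7522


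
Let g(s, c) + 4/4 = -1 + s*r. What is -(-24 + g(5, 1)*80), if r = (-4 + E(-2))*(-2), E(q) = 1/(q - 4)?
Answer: -9448/3 ≈ -3149.3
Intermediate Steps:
E(q) = 1/(-4 + q)
r = 25/3 (r = (-4 + 1/(-4 - 2))*(-2) = (-4 + 1/(-6))*(-2) = (-4 - ⅙)*(-2) = -25/6*(-2) = 25/3 ≈ 8.3333)
g(s, c) = -2 + 25*s/3 (g(s, c) = -1 + (-1 + s*(25/3)) = -1 + (-1 + 25*s/3) = -2 + 25*s/3)
-(-24 + g(5, 1)*80) = -(-24 + (-2 + (25/3)*5)*80) = -(-24 + (-2 + 125/3)*80) = -(-24 + (119/3)*80) = -(-24 + 9520/3) = -1*9448/3 = -9448/3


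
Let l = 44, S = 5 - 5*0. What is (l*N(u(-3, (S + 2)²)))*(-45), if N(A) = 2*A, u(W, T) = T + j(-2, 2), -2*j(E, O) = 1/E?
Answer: -195030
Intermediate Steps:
j(E, O) = -1/(2*E)
S = 5 (S = 5 + 0 = 5)
u(W, T) = ¼ + T (u(W, T) = T - ½/(-2) = T - ½*(-½) = T + ¼ = ¼ + T)
(l*N(u(-3, (S + 2)²)))*(-45) = (44*(2*(¼ + (5 + 2)²)))*(-45) = (44*(2*(¼ + 7²)))*(-45) = (44*(2*(¼ + 49)))*(-45) = (44*(2*(197/4)))*(-45) = (44*(197/2))*(-45) = 4334*(-45) = -195030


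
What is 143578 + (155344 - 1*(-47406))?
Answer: 346328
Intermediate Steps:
143578 + (155344 - 1*(-47406)) = 143578 + (155344 + 47406) = 143578 + 202750 = 346328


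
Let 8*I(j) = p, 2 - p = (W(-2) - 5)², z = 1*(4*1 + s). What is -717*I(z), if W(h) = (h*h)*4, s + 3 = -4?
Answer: 85323/8 ≈ 10665.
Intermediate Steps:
s = -7 (s = -3 - 4 = -7)
z = -3 (z = 1*(4*1 - 7) = 1*(4 - 7) = 1*(-3) = -3)
W(h) = 4*h² (W(h) = h²*4 = 4*h²)
p = -119 (p = 2 - (4*(-2)² - 5)² = 2 - (4*4 - 5)² = 2 - (16 - 5)² = 2 - 1*11² = 2 - 1*121 = 2 - 121 = -119)
I(j) = -119/8 (I(j) = (⅛)*(-119) = -119/8)
-717*I(z) = -717*(-119/8) = 85323/8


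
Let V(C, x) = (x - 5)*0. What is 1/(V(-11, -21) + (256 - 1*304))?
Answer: -1/48 ≈ -0.020833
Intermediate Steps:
V(C, x) = 0 (V(C, x) = (-5 + x)*0 = 0)
1/(V(-11, -21) + (256 - 1*304)) = 1/(0 + (256 - 1*304)) = 1/(0 + (256 - 304)) = 1/(0 - 48) = 1/(-48) = -1/48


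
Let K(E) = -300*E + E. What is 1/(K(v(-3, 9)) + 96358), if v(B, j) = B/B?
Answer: 1/96059 ≈ 1.0410e-5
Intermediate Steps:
v(B, j) = 1
K(E) = -299*E
1/(K(v(-3, 9)) + 96358) = 1/(-299*1 + 96358) = 1/(-299 + 96358) = 1/96059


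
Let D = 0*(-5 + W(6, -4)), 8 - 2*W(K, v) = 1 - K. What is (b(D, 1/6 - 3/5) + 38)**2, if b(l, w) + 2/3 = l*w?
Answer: 12544/9 ≈ 1393.8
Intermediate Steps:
W(K, v) = 7/2 + K/2 (W(K, v) = 4 - (1 - K)/2 = 4 + (-1/2 + K/2) = 7/2 + K/2)
D = 0 (D = 0*(-5 + (7/2 + (1/2)*6)) = 0*(-5 + (7/2 + 3)) = 0*(-5 + 13/2) = 0*(3/2) = 0)
b(l, w) = -2/3 + l*w
(b(D, 1/6 - 3/5) + 38)**2 = ((-2/3 + 0*(1/6 - 3/5)) + 38)**2 = ((-2/3 + 0*(-13/30)) + 38)**2 = ((-2/3 + 0) + 38)**2 = (-2/3 + 38)**2 = (112/3)**2 = 12544/9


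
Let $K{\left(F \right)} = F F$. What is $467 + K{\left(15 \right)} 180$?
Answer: $40967$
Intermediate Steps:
$K{\left(F \right)} = F^{2}$
$467 + K{\left(15 \right)} 180 = 467 + 15^{2} \cdot 180 = 467 + 225 \cdot 180 = 467 + 40500 = 40967$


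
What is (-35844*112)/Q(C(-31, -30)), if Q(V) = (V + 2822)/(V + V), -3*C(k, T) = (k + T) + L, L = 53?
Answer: -32116224/4237 ≈ -7579.9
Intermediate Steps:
C(k, T) = -53/3 - T/3 - k/3 (C(k, T) = -((k + T) + 53)/3 = -((T + k) + 53)/3 = -(53 + T + k)/3 = -53/3 - T/3 - k/3)
Q(V) = (2822 + V)/(2*V) (Q(V) = (2822 + V)/((2*V)) = (2822 + V)*(1/(2*V)) = (2822 + V)/(2*V))
(-35844*112)/Q(C(-31, -30)) = (-35844*112)/(((2822 + (-53/3 - ⅓*(-30) - ⅓*(-31)))/(2*(-53/3 - ⅓*(-30) - ⅓*(-31))))) = -4014528*2*(-53/3 + 10 + 31/3)/(2822 + (-53/3 + 10 + 31/3)) = -4014528*16/(3*(2822 + 8/3)) = -4014528/((½)*(3/8)*(8474/3)) = -4014528/4237/8 = -4014528*8/4237 = -32116224/4237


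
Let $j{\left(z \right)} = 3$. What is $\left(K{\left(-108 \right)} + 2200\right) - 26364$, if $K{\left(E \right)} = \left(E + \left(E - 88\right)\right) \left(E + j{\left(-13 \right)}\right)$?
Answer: $7756$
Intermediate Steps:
$K{\left(E \right)} = \left(-88 + 2 E\right) \left(3 + E\right)$ ($K{\left(E \right)} = \left(E + \left(E - 88\right)\right) \left(E + 3\right) = \left(E + \left(-88 + E\right)\right) \left(3 + E\right) = \left(-88 + 2 E\right) \left(3 + E\right)$)
$\left(K{\left(-108 \right)} + 2200\right) - 26364 = \left(\left(-264 - -8856 + 2 \left(-108\right)^{2}\right) + 2200\right) - 26364 = \left(\left(-264 + 8856 + 2 \cdot 11664\right) + 2200\right) - 26364 = \left(\left(-264 + 8856 + 23328\right) + 2200\right) - 26364 = \left(31920 + 2200\right) - 26364 = 34120 - 26364 = 7756$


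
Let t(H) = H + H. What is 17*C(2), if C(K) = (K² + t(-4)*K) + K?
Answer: -170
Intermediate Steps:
t(H) = 2*H
C(K) = K² - 7*K (C(K) = (K² + (2*(-4))*K) + K = (K² - 8*K) + K = K² - 7*K)
17*C(2) = 17*(2*(-7 + 2)) = 17*(2*(-5)) = 17*(-10) = -170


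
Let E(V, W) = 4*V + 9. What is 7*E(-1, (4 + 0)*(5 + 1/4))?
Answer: 35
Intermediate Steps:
E(V, W) = 9 + 4*V
7*E(-1, (4 + 0)*(5 + 1/4)) = 7*(9 + 4*(-1)) = 7*(9 - 4) = 7*5 = 35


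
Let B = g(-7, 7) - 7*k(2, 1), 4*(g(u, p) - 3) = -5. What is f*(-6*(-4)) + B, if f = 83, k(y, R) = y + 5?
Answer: 7779/4 ≈ 1944.8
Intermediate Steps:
k(y, R) = 5 + y
g(u, p) = 7/4 (g(u, p) = 3 + (¼)*(-5) = 3 - 5/4 = 7/4)
B = -189/4 (B = 7/4 - 7*(5 + 2) = 7/4 - 7*7 = 7/4 - 49 = -189/4 ≈ -47.250)
f*(-6*(-4)) + B = 83*(-6*(-4)) - 189/4 = 83*24 - 189/4 = 1992 - 189/4 = 7779/4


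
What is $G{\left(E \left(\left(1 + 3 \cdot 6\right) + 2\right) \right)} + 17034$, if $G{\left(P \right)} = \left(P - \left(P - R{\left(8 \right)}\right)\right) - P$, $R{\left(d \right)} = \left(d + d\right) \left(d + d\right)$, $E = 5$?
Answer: $17185$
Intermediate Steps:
$R{\left(d \right)} = 4 d^{2}$ ($R{\left(d \right)} = 2 d 2 d = 4 d^{2}$)
$G{\left(P \right)} = 256 - P$ ($G{\left(P \right)} = \left(P - \left(P - 4 \cdot 8^{2}\right)\right) - P = \left(P - \left(P - 4 \cdot 64\right)\right) - P = \left(P - \left(P - 256\right)\right) - P = \left(P - \left(-256 + P\right)\right) - P = 256 - P$)
$G{\left(E \left(\left(1 + 3 \cdot 6\right) + 2\right) \right)} + 17034 = \left(256 - 5 \left(\left(1 + 3 \cdot 6\right) + 2\right)\right) + 17034 = \left(256 - 5 \left(\left(1 + 18\right) + 2\right)\right) + 17034 = \left(256 - 5 \left(19 + 2\right)\right) + 17034 = \left(256 - 5 \cdot 21\right) + 17034 = \left(256 - 105\right) + 17034 = 151 + 17034 = 17185$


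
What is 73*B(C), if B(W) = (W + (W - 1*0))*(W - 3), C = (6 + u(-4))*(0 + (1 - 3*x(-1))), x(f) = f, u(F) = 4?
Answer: 216080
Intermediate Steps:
C = 40 (C = (6 + 4)*(0 + (1 - 3*(-1))) = 10*(0 + (1 + 3)) = 10*(0 + 4) = 10*4 = 40)
B(W) = 2*W*(-3 + W) (B(W) = (W + (W + 0))*(-3 + W) = (W + W)*(-3 + W) = (2*W)*(-3 + W) = 2*W*(-3 + W))
73*B(C) = 73*(2*40*(-3 + 40)) = 73*(2*40*37) = 73*2960 = 216080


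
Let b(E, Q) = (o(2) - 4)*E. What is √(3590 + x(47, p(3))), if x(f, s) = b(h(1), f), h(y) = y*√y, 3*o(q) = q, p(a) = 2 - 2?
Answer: 2*√8070/3 ≈ 59.889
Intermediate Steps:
p(a) = 0
o(q) = q/3
h(y) = y^(3/2)
b(E, Q) = -10*E/3 (b(E, Q) = ((⅓)*2 - 4)*E = (⅔ - 4)*E = -10*E/3)
x(f, s) = -10/3 (x(f, s) = -10*1^(3/2)/3 = -10/3*1 = -10/3)
√(3590 + x(47, p(3))) = √(3590 - 10/3) = √(10760/3) = 2*√8070/3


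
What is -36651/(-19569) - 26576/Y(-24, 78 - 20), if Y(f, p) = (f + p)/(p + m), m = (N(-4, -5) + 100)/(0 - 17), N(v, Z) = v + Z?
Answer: -77572942767/1885147 ≈ -41150.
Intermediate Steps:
N(v, Z) = Z + v
m = -91/17 (m = ((-5 - 4) + 100)/(0 - 17) = (-9 + 100)/(-17) = 91*(-1/17) = -91/17 ≈ -5.3529)
Y(f, p) = (f + p)/(-91/17 + p) (Y(f, p) = (f + p)/(p - 91/17) = (f + p)/(-91/17 + p))
-36651/(-19569) - 26576/Y(-24, 78 - 20) = -36651/(-19569) - 26576*(-91 + 17*(78 - 20))/(17*(-24 + (78 - 20))) = -36651*(-1/19569) - 26576*(-91 + 17*58)/(17*(-24 + 58)) = 12217/6523 - 26576/(17*34/(-91 + 986)) = 12217/6523 - 26576/(17*34/895) = 12217/6523 - 26576/(17*(1/895)*34) = 12217/6523 - 26576/578/895 = 12217/6523 - 26576*895/578 = 12217/6523 - 11892760/289 = -77572942767/1885147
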